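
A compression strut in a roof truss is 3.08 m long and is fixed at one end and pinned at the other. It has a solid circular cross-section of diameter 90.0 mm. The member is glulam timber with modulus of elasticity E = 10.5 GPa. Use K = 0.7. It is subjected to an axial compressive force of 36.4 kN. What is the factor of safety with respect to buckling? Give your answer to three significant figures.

I = πd⁴/64 = π×90.0⁴/64 = 3.221×10^6 mm⁴
I = 3.221×10^6 mm⁴ = 3.221×10^-6 m⁴
Effective length L_e = K·L = 0.7 × 3.08 = 2.156 m
P_cr = π²EI / L_e² = π² × 10.5×10⁹ × 3.221×10^-6 / 2.156² = 7.180×10^4 N
Factor of safety n = P_cr / P = 71.801 / 36.4 = 1.97

n ≈ 1.97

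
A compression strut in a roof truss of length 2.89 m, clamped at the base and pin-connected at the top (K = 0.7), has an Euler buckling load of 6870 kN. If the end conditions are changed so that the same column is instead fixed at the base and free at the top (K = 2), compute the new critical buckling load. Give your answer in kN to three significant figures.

P_cr ≈ 842 kN

P_cr ∝ 1/K², so P_cr,new = P_cr,old × (K_old/K_new)² = 6870 × (0.7/2)²
= 6870 × 0.1225 = 842 kN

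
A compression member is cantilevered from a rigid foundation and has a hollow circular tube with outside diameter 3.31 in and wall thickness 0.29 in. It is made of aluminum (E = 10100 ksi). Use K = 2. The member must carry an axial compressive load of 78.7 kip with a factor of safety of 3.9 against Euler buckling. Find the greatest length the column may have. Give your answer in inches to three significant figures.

Inner diameter d_i = 3.31 − 2×0.29 = 2.730 in
I = π(d_o⁴ − d_i⁴)/64 = π(3.31⁴ − 2.730⁴)/64 = 3.166 in⁴
Required critical load P_cr = n·P = 3.9 × 78.7 = 306.9 kip = 3.069×10^5 lb
From P_cr = π²EI/(K·L)²:  L = (1/K)·√(π²EI/P_cr) = (1/2)·√(π²×1.01×10^7×3.166/3.069×10^5)
L = 16.0 in

L_max ≈ 16.0 in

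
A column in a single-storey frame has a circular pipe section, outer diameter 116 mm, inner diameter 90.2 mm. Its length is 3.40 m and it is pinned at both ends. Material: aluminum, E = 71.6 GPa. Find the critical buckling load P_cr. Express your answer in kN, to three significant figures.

d_o = 116 mm, d_i = 90.2 mm
I = π(d_o⁴ − d_i⁴)/64 = π(116⁴ − 90.20⁴)/64 = 5.639×10^6 mm⁴
I = 5.639×10^6 mm⁴ = 5.639×10^-6 m⁴
Effective length L_e = K·L = 1 × 3.40 = 3.400 m
P_cr = π²EI / L_e² = π² × 71.6×10⁹ × 5.639×10^-6 / 3.400² = 3.447×10^5 N

P_cr ≈ 345 kN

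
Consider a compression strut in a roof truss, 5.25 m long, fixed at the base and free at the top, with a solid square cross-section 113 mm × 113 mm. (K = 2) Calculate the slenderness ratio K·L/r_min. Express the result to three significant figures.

λ ≈ 322

For a square r = a/√12 = 113/√12 = 32.62 mm
L_e = K·L = 2 × 5.25 m = 10.50 m = 10500 mm
λ = L_e / r_min = 10500 / 32.62 = 322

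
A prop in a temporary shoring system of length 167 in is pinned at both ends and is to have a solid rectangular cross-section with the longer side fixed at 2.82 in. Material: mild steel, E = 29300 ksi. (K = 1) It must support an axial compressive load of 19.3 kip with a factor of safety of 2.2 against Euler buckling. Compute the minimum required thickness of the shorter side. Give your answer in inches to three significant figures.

Required P_cr = n·P = 2.2 × 19.3 = 42.46 kip
L_e = K·L = 1 × 167 = 167.0 in
Required I = P_cr·L_e²/(π²E) = 4.246×10^4 × 167.0² / (π² × 2.93×10^7) = 4.095 in⁴
Rectangle, weak axis: I_min = h·b³/12 with h = 2.82 in fixed  ⇒  b = (12I/h)^(1/3) = 2.59 in

b ≈ 2.59 in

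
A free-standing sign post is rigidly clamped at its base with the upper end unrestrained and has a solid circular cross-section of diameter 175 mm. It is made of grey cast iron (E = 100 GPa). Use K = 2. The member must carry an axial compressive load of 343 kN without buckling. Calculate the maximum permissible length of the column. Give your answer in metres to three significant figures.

L_max ≈ 5.75 m

I = πd⁴/64 = π×175⁴/64 = 4.604×10^7 mm⁴
I = 4.604×10^-5 m⁴
At the buckling limit P_cr = P = 3.430×10^5 N
From P_cr = π²EI/(K·L)²:  L = (1/K)·√(π²EI/P_cr) = (1/2)·√(π²×1.00×10^11×4.604×10^-5/3.430×10^5)
L = 5.75 m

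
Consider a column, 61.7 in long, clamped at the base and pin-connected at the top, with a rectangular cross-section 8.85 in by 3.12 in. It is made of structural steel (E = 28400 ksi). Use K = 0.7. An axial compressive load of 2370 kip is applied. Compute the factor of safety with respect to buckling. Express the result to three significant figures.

Buckling occurs about the weak axis: I_min = h·b³/12 with b = 3.12 in (the shorter side).
I_min = 8.85×3.12³/12 = 22.40 in⁴
Effective length L_e = K·L = 0.7 × 61.7 = 43.19 in
P_cr = π²EI / L_e² = π² × 28400×10³ × 22.40 / 43.19² = 3.366×10^6 lb
Factor of safety n = P_cr / P = 3365.7 / 2370 = 1.42

n ≈ 1.42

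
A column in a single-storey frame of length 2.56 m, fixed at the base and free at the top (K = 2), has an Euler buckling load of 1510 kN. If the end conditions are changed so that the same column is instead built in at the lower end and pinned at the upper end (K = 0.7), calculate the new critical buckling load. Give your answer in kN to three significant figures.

P_cr ∝ 1/K², so P_cr,new = P_cr,old × (K_old/K_new)² = 1510 × (2/0.7)²
= 1510 × 8.163 = 12300 kN

P_cr ≈ 12300 kN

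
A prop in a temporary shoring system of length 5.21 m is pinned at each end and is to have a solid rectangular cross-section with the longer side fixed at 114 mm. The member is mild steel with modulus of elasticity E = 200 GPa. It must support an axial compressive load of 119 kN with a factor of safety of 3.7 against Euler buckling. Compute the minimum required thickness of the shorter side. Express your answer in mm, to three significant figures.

b ≈ 86.1 mm

Required P_cr = n·P = 3.7 × 119 = 440.3 kN
L_e = K·L = 1 × 5.21 = 5.210 m
Required I = P_cr·L_e²/(π²E) = 4.403×10^5 × 5.210² / (π² × 2.00×10^11) = 6.055×10^-6 m⁴
I_req = 6.055×10^6 mm⁴
Rectangle, weak axis: I_min = h·b³/12 with h = 114 mm fixed  ⇒  b = (12I/h)^(1/3) = 86.1 mm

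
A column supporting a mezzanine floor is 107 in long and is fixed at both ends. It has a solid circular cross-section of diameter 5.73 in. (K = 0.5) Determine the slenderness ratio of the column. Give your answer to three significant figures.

λ ≈ 37.3

For a solid circle r = d/4 = 5.73/4 = 1.432 in
L_e = K·L = 0.5 × 107 = 53.50 in
λ = L_e / r_min = 53.500 / 1.432 = 37.3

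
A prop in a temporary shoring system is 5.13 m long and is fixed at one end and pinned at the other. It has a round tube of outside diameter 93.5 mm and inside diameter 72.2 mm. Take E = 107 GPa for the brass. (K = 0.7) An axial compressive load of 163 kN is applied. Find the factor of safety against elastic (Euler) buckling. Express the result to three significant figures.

n ≈ 1.21

d_o = 93.5 mm, d_i = 72.2 mm
I = π(d_o⁴ − d_i⁴)/64 = π(93.5⁴ − 72.20⁴)/64 = 2.418×10^6 mm⁴
I = 2.418×10^6 mm⁴ = 2.418×10^-6 m⁴
Effective length L_e = K·L = 0.7 × 5.13 = 3.591 m
P_cr = π²EI / L_e² = π² × 107×10⁹ × 2.418×10^-6 / 3.591² = 1.980×10^5 N
Factor of safety n = P_cr / P = 198.00 / 163 = 1.21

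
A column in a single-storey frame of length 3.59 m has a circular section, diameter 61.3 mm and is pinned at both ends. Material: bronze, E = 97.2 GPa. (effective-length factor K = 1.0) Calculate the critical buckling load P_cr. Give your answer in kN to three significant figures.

P_cr ≈ 51.6 kN

I = πd⁴/64 = π×61.3⁴/64 = 6.931×10^5 mm⁴
I = 6.931×10^5 mm⁴ = 6.931×10^-7 m⁴
Effective length L_e = K·L = 1 × 3.59 = 3.590 m
P_cr = π²EI / L_e² = π² × 97.2×10⁹ × 6.931×10^-7 / 3.590² = 5.159×10^4 N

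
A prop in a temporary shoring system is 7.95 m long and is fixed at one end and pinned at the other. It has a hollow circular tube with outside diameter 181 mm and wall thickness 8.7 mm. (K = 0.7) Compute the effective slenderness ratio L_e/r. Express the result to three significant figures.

Inner diameter d_i = 181 − 2×8.7 = 163.6 mm
I = π(d_o⁴ − d_i⁴)/64 = π(181⁴ − 163.6⁴)/64 = 1.752×10^7 mm⁴
A = 4.709×10^3 mm²;  r_min = √(I/A) = √(1.752×10^7/4.709×10^3) = 60.99 mm
L_e = K·L = 0.7 × 7.95 m = 5.565 m = 5565.0 mm
λ = L_e / r_min = 5565.0 / 60.99 = 91.2

λ ≈ 91.2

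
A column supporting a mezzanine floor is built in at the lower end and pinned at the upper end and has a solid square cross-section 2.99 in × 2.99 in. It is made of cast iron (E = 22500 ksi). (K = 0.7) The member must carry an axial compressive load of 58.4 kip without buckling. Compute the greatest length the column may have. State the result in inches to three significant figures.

L_max ≈ 227 in

I = a⁴/12 = 2.99⁴/12 = 6.660 in⁴
At the buckling limit P_cr = P = 5.840×10^4 lb
From P_cr = π²EI/(K·L)²:  L = (1/K)·√(π²EI/P_cr) = (1/0.7)·√(π²×2.25×10^7×6.660/5.840×10^4)
L = 227 in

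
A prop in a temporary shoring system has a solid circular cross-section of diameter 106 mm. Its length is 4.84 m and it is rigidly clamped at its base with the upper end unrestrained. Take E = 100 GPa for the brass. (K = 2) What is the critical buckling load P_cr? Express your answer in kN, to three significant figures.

I = πd⁴/64 = π×106⁴/64 = 6.197×10^6 mm⁴
I = 6.197×10^6 mm⁴ = 6.197×10^-6 m⁴
Effective length L_e = K·L = 2 × 4.84 = 9.680 m
P_cr = π²EI / L_e² = π² × 100×10⁹ × 6.197×10^-6 / 9.680² = 6.527×10^4 N

P_cr ≈ 65.3 kN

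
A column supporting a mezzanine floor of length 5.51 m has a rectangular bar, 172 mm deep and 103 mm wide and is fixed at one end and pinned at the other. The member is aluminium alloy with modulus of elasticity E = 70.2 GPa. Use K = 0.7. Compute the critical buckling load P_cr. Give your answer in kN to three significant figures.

Buckling occurs about the weak axis: I_min = h·b³/12 with b = 103 mm (the shorter side).
I_min = 172×103³/12 = 1.566×10^7 mm⁴
I = 1.566×10^7 mm⁴ = 1.566×10^-5 m⁴
Effective length L_e = K·L = 0.7 × 5.51 = 3.857 m
P_cr = π²EI / L_e² = π² × 70.2×10⁹ × 1.566×10^-5 / 3.857² = 7.295×10^5 N

P_cr ≈ 729 kN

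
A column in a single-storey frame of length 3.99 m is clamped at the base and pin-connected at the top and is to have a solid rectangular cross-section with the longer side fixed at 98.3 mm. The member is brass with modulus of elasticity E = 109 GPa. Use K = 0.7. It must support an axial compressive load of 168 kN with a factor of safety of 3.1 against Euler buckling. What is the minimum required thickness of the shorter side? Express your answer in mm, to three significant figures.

Required P_cr = n·P = 3.1 × 168 = 520.8 kN
L_e = K·L = 0.7 × 3.99 = 2.793 m
Required I = P_cr·L_e²/(π²E) = 5.208×10^5 × 2.793² / (π² × 1.09×10^11) = 3.776×10^-6 m⁴
I_req = 3.776×10^6 mm⁴
Rectangle, weak axis: I_min = h·b³/12 with h = 98.3 mm fixed  ⇒  b = (12I/h)^(1/3) = 77.3 mm

b ≈ 77.3 mm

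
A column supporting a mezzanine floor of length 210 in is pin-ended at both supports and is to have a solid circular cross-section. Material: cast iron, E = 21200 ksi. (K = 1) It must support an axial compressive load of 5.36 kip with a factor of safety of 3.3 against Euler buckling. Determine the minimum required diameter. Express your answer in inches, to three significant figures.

d ≈ 2.95 in

Required P_cr = n·P = 3.3 × 5.36 = 17.69 kip
L_e = K·L = 1 × 210 = 210.0 in
Required I = P_cr·L_e²/(π²E) = 1.769×10^4 × 210.0² / (π² × 2.12×10^7) = 3.728 in⁴
Solid circle: I = πd⁴/64  ⇒  d = (64I/π)^(1/4) = (64×3.728/π)^(1/4) = 2.95 in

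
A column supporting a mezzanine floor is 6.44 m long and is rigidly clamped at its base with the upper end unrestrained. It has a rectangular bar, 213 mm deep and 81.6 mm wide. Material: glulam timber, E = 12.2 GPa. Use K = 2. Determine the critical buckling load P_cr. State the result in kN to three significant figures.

Buckling occurs about the weak axis: I_min = h·b³/12 with b = 81.6 mm (the shorter side).
I_min = 213×81.6³/12 = 9.644×10^6 mm⁴
I = 9.644×10^6 mm⁴ = 9.644×10^-6 m⁴
Effective length L_e = K·L = 2 × 6.44 = 12.88 m
P_cr = π²EI / L_e² = π² × 12.2×10⁹ × 9.644×10^-6 / 12.88² = 7.000×10^3 N

P_cr ≈ 7.00 kN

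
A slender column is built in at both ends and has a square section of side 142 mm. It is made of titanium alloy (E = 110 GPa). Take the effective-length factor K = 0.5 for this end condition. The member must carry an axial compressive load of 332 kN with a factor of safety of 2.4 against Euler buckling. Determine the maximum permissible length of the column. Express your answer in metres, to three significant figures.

I = a⁴/12 = 142⁴/12 = 3.388×10^7 mm⁴
I = 3.388×10^-5 m⁴
Required critical load P_cr = n·P = 2.4 × 332 = 796.8 kN = 7.968×10^5 N
From P_cr = π²EI/(K·L)²:  L = (1/K)·√(π²EI/P_cr) = (1/0.5)·√(π²×1.10×10^11×3.388×10^-5/7.968×10^5)
L = 13.6 m

L_max ≈ 13.6 m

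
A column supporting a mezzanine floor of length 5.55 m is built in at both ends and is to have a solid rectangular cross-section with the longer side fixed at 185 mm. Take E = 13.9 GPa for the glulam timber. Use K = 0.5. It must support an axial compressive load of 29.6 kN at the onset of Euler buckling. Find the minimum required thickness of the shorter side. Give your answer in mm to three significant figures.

b ≈ 47.6 mm

L_e = K·L = 0.5 × 5.55 = 2.775 m
Required I = P_cr·L_e²/(π²E) = 2.960×10^4 × 2.775² / (π² × 1.39×10^10) = 1.662×10^-6 m⁴
I_req = 1.662×10^6 mm⁴
Rectangle, weak axis: I_min = h·b³/12 with h = 185 mm fixed  ⇒  b = (12I/h)^(1/3) = 47.6 mm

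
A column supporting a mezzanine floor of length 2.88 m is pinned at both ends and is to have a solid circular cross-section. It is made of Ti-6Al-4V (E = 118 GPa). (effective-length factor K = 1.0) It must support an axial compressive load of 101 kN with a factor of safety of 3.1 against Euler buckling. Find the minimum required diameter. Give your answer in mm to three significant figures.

d ≈ 82.1 mm

Required P_cr = n·P = 3.1 × 101 = 313.1 kN
L_e = K·L = 1 × 2.88 = 2.880 m
Required I = P_cr·L_e²/(π²E) = 3.131×10^5 × 2.880² / (π² × 1.18×10^11) = 2.230×10^-6 m⁴
I_req = 2.230×10^6 mm⁴
Solid circle: I = πd⁴/64  ⇒  d = (64I/π)^(1/4) = (64×2.230×10^6/π)^(1/4) = 82.1 mm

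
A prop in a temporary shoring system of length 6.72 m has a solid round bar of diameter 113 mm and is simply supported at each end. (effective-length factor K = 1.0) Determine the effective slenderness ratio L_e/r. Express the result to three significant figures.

λ ≈ 238

For a solid circle r = d/4 = 113/4 = 28.25 mm
L_e = K·L = 1 × 6.72 m = 6.720 m = 6720.0 mm
λ = L_e / r_min = 6720.0 / 28.25 = 238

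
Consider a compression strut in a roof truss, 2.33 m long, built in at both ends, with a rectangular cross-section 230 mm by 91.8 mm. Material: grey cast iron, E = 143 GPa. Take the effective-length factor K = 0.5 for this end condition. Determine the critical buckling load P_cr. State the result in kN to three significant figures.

P_cr ≈ 15400 kN

Buckling occurs about the weak axis: I_min = h·b³/12 with b = 91.8 mm (the shorter side).
I_min = 230×91.8³/12 = 1.483×10^7 mm⁴
I = 1.483×10^7 mm⁴ = 1.483×10^-5 m⁴
Effective length L_e = K·L = 0.5 × 2.33 = 1.165 m
P_cr = π²EI / L_e² = π² × 143×10⁹ × 1.483×10^-5 / 1.165² = 1.542×10^7 N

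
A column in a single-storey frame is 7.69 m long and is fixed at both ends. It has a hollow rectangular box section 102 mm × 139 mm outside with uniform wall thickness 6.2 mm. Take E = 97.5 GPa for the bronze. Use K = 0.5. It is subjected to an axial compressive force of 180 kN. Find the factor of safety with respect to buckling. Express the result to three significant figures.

Inner dimensions: h_i = 139 − 2×6.2 = 126.6 mm, b_i = 102 − 2×6.2 = 89.60 mm
Weak-axis I_min = (h_o·b_o³ − h_i·b_i³)/12 with b_o = 102, b_i = 89.60 mm (shorter outer/inner sides).
I_min = (139×102³ − 126.6×89.60³)/12 = 4.703×10^6 mm⁴
I = 4.703×10^6 mm⁴ = 4.703×10^-6 m⁴
Effective length L_e = K·L = 0.5 × 7.69 = 3.845 m
P_cr = π²EI / L_e² = π² × 97.5×10⁹ × 4.703×10^-6 / 3.845² = 3.061×10^5 N
Factor of safety n = P_cr / P = 306.15 / 180 = 1.70

n ≈ 1.70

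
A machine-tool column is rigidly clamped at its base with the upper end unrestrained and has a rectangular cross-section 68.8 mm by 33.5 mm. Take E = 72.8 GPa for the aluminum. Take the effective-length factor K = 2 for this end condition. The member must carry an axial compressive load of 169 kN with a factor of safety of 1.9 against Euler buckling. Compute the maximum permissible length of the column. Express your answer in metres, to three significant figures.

L_max ≈ 0.347 m

Buckling occurs about the weak axis: I_min = h·b³/12 with b = 33.5 mm (the shorter side).
I_min = 68.8×33.5³/12 = 2.155×10^5 mm⁴
I = 2.155×10^-7 m⁴
Required critical load P_cr = n·P = 1.9 × 169 = 321.1 kN = 3.211×10^5 N
From P_cr = π²EI/(K·L)²:  L = (1/K)·√(π²EI/P_cr) = (1/2)·√(π²×7.28×10^10×2.155×10^-7/3.211×10^5)
L = 0.347 m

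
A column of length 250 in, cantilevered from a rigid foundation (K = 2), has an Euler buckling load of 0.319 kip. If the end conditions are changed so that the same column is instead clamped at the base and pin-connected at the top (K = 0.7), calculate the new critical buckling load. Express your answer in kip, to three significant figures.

P_cr ≈ 2.60 kip

P_cr ∝ 1/K², so P_cr,new = P_cr,old × (K_old/K_new)² = 0.319 × (2/0.7)²
= 0.319 × 8.163 = 2.60 kip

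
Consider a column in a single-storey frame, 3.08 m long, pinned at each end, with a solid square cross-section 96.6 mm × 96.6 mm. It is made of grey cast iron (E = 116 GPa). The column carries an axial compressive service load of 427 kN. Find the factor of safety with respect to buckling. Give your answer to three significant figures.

n ≈ 2.05

I = a⁴/12 = 96.6⁴/12 = 7.257×10^6 mm⁴
I = 7.257×10^6 mm⁴ = 7.257×10^-6 m⁴
Effective length L_e = K·L = 1 × 3.08 = 3.080 m
P_cr = π²EI / L_e² = π² × 116×10⁹ × 7.257×10^-6 / 3.080² = 8.758×10^5 N
Factor of safety n = P_cr / P = 875.76 / 427 = 2.05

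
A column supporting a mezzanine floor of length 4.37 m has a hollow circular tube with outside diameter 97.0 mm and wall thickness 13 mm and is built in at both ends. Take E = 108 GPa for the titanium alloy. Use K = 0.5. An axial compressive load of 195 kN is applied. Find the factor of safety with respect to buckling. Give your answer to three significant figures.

Inner diameter d_i = 97.0 − 2×13 = 71.00 mm
I = π(d_o⁴ − d_i⁴)/64 = π(97.0⁴ − 71.00⁴)/64 = 3.098×10^6 mm⁴
I = 3.098×10^6 mm⁴ = 3.098×10^-6 m⁴
Effective length L_e = K·L = 0.5 × 4.37 = 2.185 m
P_cr = π²EI / L_e² = π² × 108×10⁹ × 3.098×10^-6 / 2.185² = 6.917×10^5 N
Factor of safety n = P_cr / P = 691.74 / 195 = 3.55

n ≈ 3.55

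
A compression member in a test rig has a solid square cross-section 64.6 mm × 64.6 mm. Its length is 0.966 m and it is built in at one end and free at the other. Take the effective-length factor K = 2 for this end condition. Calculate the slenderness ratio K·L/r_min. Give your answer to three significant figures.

λ ≈ 104

I = a⁴/12 = 64.6⁴/12 = 1.451×10^6 mm⁴
A = 4.173×10^3 mm²;  r_min = √(I/A) = √(1.451×10^6/4.173×10^3) = 18.65 mm
L_e = K·L = 2 × 0.966 m = 1.932 m = 1932.0 mm
λ = L_e / r_min = 1932.0 / 18.65 = 104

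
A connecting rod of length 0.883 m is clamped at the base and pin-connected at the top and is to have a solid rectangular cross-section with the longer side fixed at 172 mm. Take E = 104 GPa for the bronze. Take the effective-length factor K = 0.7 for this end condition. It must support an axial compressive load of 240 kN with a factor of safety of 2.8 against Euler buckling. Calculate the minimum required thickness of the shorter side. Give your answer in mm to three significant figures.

b ≈ 25.9 mm

Required P_cr = n·P = 2.8 × 240 = 672.0 kN
L_e = K·L = 0.7 × 0.883 = 0.6181 m
Required I = P_cr·L_e²/(π²E) = 6.720×10^5 × 0.6181² / (π² × 1.04×10^11) = 2.501×10^-7 m⁴
I_req = 2.501×10^5 mm⁴
Rectangle, weak axis: I_min = h·b³/12 with h = 172 mm fixed  ⇒  b = (12I/h)^(1/3) = 25.9 mm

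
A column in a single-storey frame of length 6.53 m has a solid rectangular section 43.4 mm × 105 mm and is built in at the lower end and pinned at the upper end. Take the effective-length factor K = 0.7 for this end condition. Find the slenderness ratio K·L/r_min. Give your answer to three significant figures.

λ ≈ 365

Buckling occurs about the weak axis: I_min = h·b³/12 with b = 43.4 mm (the shorter side).
I_min = 105×43.4³/12 = 7.153×10^5 mm⁴
A = 4.557×10^3 mm²;  r_min = √(I/A) = √(7.153×10^5/4.557×10^3) = 12.53 mm
L_e = K·L = 0.7 × 6.53 m = 4.571 m = 4571.0 mm
λ = L_e / r_min = 4571.0 / 12.53 = 365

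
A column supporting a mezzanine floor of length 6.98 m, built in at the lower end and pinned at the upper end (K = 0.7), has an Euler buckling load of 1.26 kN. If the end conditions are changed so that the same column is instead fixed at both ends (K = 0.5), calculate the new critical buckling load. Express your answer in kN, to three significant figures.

P_cr ∝ 1/K², so P_cr,new = P_cr,old × (K_old/K_new)² = 1.26 × (0.7/0.5)²
= 1.26 × 1.960 = 2.47 kN

P_cr ≈ 2.47 kN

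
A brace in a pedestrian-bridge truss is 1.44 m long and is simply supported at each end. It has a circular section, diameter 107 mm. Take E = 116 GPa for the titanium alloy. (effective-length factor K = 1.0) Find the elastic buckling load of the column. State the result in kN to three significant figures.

I = πd⁴/64 = π×107⁴/64 = 6.434×10^6 mm⁴
I = 6.434×10^6 mm⁴ = 6.434×10^-6 m⁴
Effective length L_e = K·L = 1 × 1.44 = 1.440 m
P_cr = π²EI / L_e² = π² × 116×10⁹ × 6.434×10^-6 / 1.440² = 3.553×10^6 N

P_cr ≈ 3550 kN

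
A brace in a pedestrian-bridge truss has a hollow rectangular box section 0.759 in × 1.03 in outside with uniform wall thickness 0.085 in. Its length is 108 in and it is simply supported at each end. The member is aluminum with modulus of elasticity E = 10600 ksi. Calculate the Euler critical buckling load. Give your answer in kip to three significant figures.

P_cr ≈ 0.205 kip

Inner dimensions: h_i = 1.03 − 2×0.085 = 0.8600 in, b_i = 0.759 − 2×0.085 = 0.5890 in
Weak-axis I_min = (h_o·b_o³ − h_i·b_i³)/12 with b_o = 0.759, b_i = 0.5890 in (shorter outer/inner sides).
I_min = (1.03×0.759³ − 0.8600×0.5890³)/12 = 2.289×10^-2 in⁴
Effective length L_e = K·L = 1 × 108 = 108.0 in
P_cr = π²EI / L_e² = π² × 10600×10³ × 2.289×10^-2 / 108.0² = 205.3 lb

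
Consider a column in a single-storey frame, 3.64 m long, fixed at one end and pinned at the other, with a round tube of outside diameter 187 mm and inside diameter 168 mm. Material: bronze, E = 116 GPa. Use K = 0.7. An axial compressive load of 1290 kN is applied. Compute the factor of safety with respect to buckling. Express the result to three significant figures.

n ≈ 2.86

d_o = 187 mm, d_i = 168 mm
I = π(d_o⁴ − d_i⁴)/64 = π(187⁴ − 168.0⁴)/64 = 2.092×10^7 mm⁴
I = 2.092×10^7 mm⁴ = 2.092×10^-5 m⁴
Effective length L_e = K·L = 0.7 × 3.64 = 2.548 m
P_cr = π²EI / L_e² = π² × 116×10⁹ × 2.092×10^-5 / 2.548² = 3.690×10^6 N
Factor of safety n = P_cr / P = 3689.6 / 1290 = 2.86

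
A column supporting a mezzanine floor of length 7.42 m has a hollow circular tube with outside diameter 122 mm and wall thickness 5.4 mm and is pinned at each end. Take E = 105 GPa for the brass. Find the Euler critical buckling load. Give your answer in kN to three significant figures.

P_cr ≈ 63.4 kN

Inner diameter d_i = 122 − 2×5.4 = 111.2 mm
I = π(d_o⁴ − d_i⁴)/64 = π(122⁴ − 111.2⁴)/64 = 3.369×10^6 mm⁴
I = 3.369×10^6 mm⁴ = 3.369×10^-6 m⁴
Effective length L_e = K·L = 1 × 7.42 = 7.420 m
P_cr = π²EI / L_e² = π² × 105×10⁹ × 3.369×10^-6 / 7.420² = 6.341×10^4 N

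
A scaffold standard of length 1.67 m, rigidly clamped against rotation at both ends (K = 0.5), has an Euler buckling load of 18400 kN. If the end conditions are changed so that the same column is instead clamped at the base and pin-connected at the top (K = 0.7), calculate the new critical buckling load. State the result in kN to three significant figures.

P_cr ≈ 9390 kN

P_cr ∝ 1/K², so P_cr,new = P_cr,old × (K_old/K_new)² = 18400 × (0.5/0.7)²
= 18400 × 0.5102 = 9390 kN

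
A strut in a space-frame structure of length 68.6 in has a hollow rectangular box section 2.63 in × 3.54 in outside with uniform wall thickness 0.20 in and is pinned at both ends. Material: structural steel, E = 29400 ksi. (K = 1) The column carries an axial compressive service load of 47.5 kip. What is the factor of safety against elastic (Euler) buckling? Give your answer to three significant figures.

n ≈ 3.20

Inner dimensions: h_i = 3.54 − 2×0.20 = 3.140 in, b_i = 2.63 − 2×0.20 = 2.230 in
Weak-axis I_min = (h_o·b_o³ − h_i·b_i³)/12 with b_o = 2.63, b_i = 2.230 in (shorter outer/inner sides).
I_min = (3.54×2.63³ − 3.140×2.230³)/12 = 2.465 in⁴
Effective length L_e = K·L = 1 × 68.6 = 68.60 in
P_cr = π²EI / L_e² = π² × 29400×10³ × 2.465 / 68.60² = 1.520×10^5 lb
Factor of safety n = P_cr / P = 151.97 / 47.5 = 3.20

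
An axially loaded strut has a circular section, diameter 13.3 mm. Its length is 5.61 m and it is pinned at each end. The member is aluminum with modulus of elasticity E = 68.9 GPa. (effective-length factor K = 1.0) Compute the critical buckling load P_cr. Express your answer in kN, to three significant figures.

I = πd⁴/64 = π×13.3⁴/64 = 1.536×10^3 mm⁴
I = 1.536×10^3 mm⁴ = 1.536×10^-9 m⁴
Effective length L_e = K·L = 1 × 5.61 = 5.610 m
P_cr = π²EI / L_e² = π² × 68.9×10⁹ × 1.536×10^-9 / 5.610² = 33.19 N

P_cr ≈ 0.0332 kN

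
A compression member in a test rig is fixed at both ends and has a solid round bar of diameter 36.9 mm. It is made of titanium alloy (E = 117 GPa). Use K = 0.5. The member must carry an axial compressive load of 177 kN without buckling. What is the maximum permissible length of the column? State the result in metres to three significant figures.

I = πd⁴/64 = π×36.9⁴/64 = 9.101×10^4 mm⁴
I = 9.101×10^-8 m⁴
At the buckling limit P_cr = P = 1.770×10^5 N
From P_cr = π²EI/(K·L)²:  L = (1/K)·√(π²EI/P_cr) = (1/0.5)·√(π²×1.17×10^11×9.101×10^-8/1.770×10^5)
L = 1.54 m

L_max ≈ 1.54 m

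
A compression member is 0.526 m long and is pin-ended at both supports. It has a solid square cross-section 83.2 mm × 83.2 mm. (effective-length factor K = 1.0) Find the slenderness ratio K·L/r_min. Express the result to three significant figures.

For a square r = a/√12 = 83.2/√12 = 24.02 mm
L_e = K·L = 1 × 0.526 m = 0.5260 m = 526.00 mm
λ = L_e / r_min = 526.00 / 24.02 = 21.9

λ ≈ 21.9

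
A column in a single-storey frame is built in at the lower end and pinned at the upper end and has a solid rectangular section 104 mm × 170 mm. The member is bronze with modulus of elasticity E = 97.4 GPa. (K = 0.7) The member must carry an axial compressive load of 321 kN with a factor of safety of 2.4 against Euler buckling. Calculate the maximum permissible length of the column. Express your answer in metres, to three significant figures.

L_max ≈ 6.37 m

Buckling occurs about the weak axis: I_min = h·b³/12 with b = 104 mm (the shorter side).
I_min = 170×104³/12 = 1.594×10^7 mm⁴
I = 1.594×10^-5 m⁴
Required critical load P_cr = n·P = 2.4 × 321 = 770.4 kN = 7.704×10^5 N
From P_cr = π²EI/(K·L)²:  L = (1/K)·√(π²EI/P_cr) = (1/0.7)·√(π²×9.74×10^10×1.594×10^-5/7.704×10^5)
L = 6.37 m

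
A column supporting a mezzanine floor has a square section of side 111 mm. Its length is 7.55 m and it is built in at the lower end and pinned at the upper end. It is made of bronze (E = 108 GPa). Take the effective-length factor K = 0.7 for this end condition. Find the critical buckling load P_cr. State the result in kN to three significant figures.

P_cr ≈ 483 kN

I = a⁴/12 = 111⁴/12 = 1.265×10^7 mm⁴
I = 1.265×10^7 mm⁴ = 1.265×10^-5 m⁴
Effective length L_e = K·L = 0.7 × 7.55 = 5.285 m
P_cr = π²EI / L_e² = π² × 108×10⁹ × 1.265×10^-5 / 5.285² = 4.828×10^5 N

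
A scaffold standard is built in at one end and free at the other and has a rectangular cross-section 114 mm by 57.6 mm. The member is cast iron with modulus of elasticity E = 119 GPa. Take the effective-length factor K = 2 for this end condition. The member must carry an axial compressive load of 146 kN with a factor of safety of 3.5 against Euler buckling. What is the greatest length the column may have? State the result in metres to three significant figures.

Buckling occurs about the weak axis: I_min = h·b³/12 with b = 57.6 mm (the shorter side).
I_min = 114×57.6³/12 = 1.815×10^6 mm⁴
I = 1.815×10^-6 m⁴
Required critical load P_cr = n·P = 3.5 × 146 = 511.0 kN = 5.110×10^5 N
From P_cr = π²EI/(K·L)²:  L = (1/K)·√(π²EI/P_cr) = (1/2)·√(π²×1.19×10^11×1.815×10^-6/5.110×10^5)
L = 1.02 m

L_max ≈ 1.02 m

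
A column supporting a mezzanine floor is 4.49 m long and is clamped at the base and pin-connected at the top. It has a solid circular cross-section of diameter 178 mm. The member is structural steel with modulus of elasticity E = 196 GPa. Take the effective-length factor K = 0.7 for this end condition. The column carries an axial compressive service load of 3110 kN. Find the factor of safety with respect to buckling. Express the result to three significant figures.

n ≈ 3.10

I = πd⁴/64 = π×178⁴/64 = 4.928×10^7 mm⁴
I = 4.928×10^7 mm⁴ = 4.928×10^-5 m⁴
Effective length L_e = K·L = 0.7 × 4.49 = 3.143 m
P_cr = π²EI / L_e² = π² × 196×10⁹ × 4.928×10^-5 / 3.143² = 9.650×10^6 N
Factor of safety n = P_cr / P = 9649.8 / 3110 = 3.10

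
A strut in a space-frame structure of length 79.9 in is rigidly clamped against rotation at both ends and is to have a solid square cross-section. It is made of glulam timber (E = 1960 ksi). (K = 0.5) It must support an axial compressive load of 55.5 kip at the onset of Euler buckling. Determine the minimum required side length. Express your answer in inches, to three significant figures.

a ≈ 2.72 in

L_e = K·L = 0.5 × 79.9 = 39.95 in
Required I = P_cr·L_e²/(π²E) = 5.550×10^4 × 39.95² / (π² × 1.96×10^6) = 4.579 in⁴
Solid square: I = a⁴/12  ⇒  a = (12I)^(1/4) = (12×4.579)^(1/4) = 2.72 in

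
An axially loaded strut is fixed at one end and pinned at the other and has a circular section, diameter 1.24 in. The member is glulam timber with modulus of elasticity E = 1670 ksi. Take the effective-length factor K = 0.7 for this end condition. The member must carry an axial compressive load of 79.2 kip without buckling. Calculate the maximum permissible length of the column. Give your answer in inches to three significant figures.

L_max ≈ 7.02 in

I = πd⁴/64 = π×1.24⁴/64 = 0.1161 in⁴
At the buckling limit P_cr = P = 7.920×10^4 lb
From P_cr = π²EI/(K·L)²:  L = (1/K)·√(π²EI/P_cr) = (1/0.7)·√(π²×1.67×10^6×0.1161/7.920×10^4)
L = 7.02 in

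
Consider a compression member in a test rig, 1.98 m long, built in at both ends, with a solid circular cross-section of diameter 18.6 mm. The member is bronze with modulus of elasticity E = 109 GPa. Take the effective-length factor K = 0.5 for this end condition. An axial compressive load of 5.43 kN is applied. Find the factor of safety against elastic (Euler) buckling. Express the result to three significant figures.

n ≈ 1.19

I = πd⁴/64 = π×18.6⁴/64 = 5.875×10^3 mm⁴
I = 5.875×10^3 mm⁴ = 5.875×10^-9 m⁴
Effective length L_e = K·L = 0.5 × 1.98 = 0.9900 m
P_cr = π²EI / L_e² = π² × 109×10⁹ × 5.875×10^-9 / 0.9900² = 6.449×10^3 N
Factor of safety n = P_cr / P = 6.4488 / 5.43 = 1.19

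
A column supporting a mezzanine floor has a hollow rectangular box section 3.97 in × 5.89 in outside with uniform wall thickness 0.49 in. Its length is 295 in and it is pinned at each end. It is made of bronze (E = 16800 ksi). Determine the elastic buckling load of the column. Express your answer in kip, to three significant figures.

Inner dimensions: h_i = 5.89 − 2×0.49 = 4.910 in, b_i = 3.97 − 2×0.49 = 2.990 in
Weak-axis I_min = (h_o·b_o³ − h_i·b_i³)/12 with b_o = 3.97, b_i = 2.990 in (shorter outer/inner sides).
I_min = (5.89×3.97³ − 4.910×2.990³)/12 = 19.77 in⁴
Effective length L_e = K·L = 1 × 295 = 295.0 in
P_cr = π²EI / L_e² = π² × 16800×10³ × 19.77 / 295.0² = 3.768×10^4 lb

P_cr ≈ 37.7 kip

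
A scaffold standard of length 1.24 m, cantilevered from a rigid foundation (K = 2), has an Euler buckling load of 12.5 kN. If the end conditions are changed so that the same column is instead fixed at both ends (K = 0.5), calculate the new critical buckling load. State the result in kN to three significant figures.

P_cr ≈ 200 kN

P_cr ∝ 1/K², so P_cr,new = P_cr,old × (K_old/K_new)² = 12.5 × (2/0.5)²
= 12.5 × 16.00 = 200 kN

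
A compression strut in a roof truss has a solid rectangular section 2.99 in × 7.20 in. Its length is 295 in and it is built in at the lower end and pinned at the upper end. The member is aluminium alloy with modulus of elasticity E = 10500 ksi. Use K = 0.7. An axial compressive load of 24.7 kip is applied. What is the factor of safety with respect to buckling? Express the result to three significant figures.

Buckling occurs about the weak axis: I_min = h·b³/12 with b = 2.99 in (the shorter side).
I_min = 7.20×2.99³/12 = 16.04 in⁴
Effective length L_e = K·L = 0.7 × 295 = 206.5 in
P_cr = π²EI / L_e² = π² × 10500×10³ × 16.04 / 206.5² = 3.898×10^4 lb
Factor of safety n = P_cr / P = 38.977 / 24.7 = 1.58

n ≈ 1.58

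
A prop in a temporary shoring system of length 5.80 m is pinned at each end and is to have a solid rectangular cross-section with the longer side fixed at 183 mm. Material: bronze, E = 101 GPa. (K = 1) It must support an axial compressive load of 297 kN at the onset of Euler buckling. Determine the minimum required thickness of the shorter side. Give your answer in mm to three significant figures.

L_e = K·L = 1 × 5.80 = 5.800 m
Required I = P_cr·L_e²/(π²E) = 2.970×10^5 × 5.800² / (π² × 1.01×10^11) = 1.002×10^-5 m⁴
I_req = 1.002×10^7 mm⁴
Rectangle, weak axis: I_min = h·b³/12 with h = 183 mm fixed  ⇒  b = (12I/h)^(1/3) = 86.9 mm

b ≈ 86.9 mm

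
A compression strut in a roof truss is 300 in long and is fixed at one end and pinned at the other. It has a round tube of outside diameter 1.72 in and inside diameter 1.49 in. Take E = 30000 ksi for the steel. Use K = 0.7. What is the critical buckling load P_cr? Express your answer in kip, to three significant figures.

d_o = 1.72 in, d_i = 1.49 in
I = π(d_o⁴ − d_i⁴)/64 = π(1.72⁴ − 1.490⁴)/64 = 0.1877 in⁴
Effective length L_e = K·L = 0.7 × 300 = 210.0 in
P_cr = π²EI / L_e² = π² × 30000×10³ × 0.1877 / 210.0² = 1.260×10^3 lb

P_cr ≈ 1.26 kip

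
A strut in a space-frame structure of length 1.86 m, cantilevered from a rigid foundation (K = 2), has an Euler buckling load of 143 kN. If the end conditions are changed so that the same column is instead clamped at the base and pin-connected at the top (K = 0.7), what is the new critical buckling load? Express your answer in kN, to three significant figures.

P_cr ∝ 1/K², so P_cr,new = P_cr,old × (K_old/K_new)² = 143 × (2/0.7)²
= 143 × 8.163 = 1170 kN

P_cr ≈ 1170 kN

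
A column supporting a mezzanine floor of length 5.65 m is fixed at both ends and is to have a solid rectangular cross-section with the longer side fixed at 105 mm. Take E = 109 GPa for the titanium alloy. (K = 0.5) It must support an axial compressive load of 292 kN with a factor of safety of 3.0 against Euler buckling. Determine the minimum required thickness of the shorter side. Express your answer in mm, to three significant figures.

b ≈ 90.6 mm

Required P_cr = n·P = 3.0 × 292 = 876.0 kN
L_e = K·L = 0.5 × 5.65 = 2.825 m
Required I = P_cr·L_e²/(π²E) = 8.760×10^5 × 2.825² / (π² × 1.09×10^11) = 6.499×10^-6 m⁴
I_req = 6.499×10^6 mm⁴
Rectangle, weak axis: I_min = h·b³/12 with h = 105 mm fixed  ⇒  b = (12I/h)^(1/3) = 90.6 mm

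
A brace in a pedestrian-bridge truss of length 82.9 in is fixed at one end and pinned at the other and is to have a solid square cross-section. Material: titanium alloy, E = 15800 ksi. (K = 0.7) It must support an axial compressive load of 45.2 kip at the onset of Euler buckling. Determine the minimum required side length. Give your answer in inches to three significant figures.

L_e = K·L = 0.7 × 82.9 = 58.03 in
Required I = P_cr·L_e²/(π²E) = 4.520×10^4 × 58.03² / (π² × 1.58×10^7) = 0.9761 in⁴
Solid square: I = a⁴/12  ⇒  a = (12I)^(1/4) = (12×0.9761)^(1/4) = 1.85 in

a ≈ 1.85 in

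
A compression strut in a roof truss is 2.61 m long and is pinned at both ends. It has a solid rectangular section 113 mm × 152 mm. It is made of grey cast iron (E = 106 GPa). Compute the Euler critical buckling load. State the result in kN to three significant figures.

Buckling occurs about the weak axis: I_min = h·b³/12 with b = 113 mm (the shorter side).
I_min = 152×113³/12 = 1.828×10^7 mm⁴
I = 1.828×10^7 mm⁴ = 1.828×10^-5 m⁴
Effective length L_e = K·L = 1 × 2.61 = 2.610 m
P_cr = π²EI / L_e² = π² × 106×10⁹ × 1.828×10^-5 / 2.610² = 2.807×10^6 N

P_cr ≈ 2810 kN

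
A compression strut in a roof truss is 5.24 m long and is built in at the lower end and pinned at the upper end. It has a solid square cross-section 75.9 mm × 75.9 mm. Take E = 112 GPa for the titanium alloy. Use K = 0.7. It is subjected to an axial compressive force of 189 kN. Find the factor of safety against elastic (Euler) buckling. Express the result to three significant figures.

I = a⁴/12 = 75.9⁴/12 = 2.766×10^6 mm⁴
I = 2.766×10^6 mm⁴ = 2.766×10^-6 m⁴
Effective length L_e = K·L = 0.7 × 5.24 = 3.668 m
P_cr = π²EI / L_e² = π² × 112×10⁹ × 2.766×10^-6 / 3.668² = 2.272×10^5 N
Factor of safety n = P_cr / P = 227.22 / 189 = 1.20

n ≈ 1.20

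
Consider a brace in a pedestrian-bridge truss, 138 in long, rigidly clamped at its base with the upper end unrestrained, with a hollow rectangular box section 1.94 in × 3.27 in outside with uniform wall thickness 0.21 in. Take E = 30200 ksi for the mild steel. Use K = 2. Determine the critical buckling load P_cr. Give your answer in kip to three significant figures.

P_cr ≈ 4.52 kip

Inner dimensions: h_i = 3.27 − 2×0.21 = 2.850 in, b_i = 1.94 − 2×0.21 = 1.520 in
Weak-axis I_min = (h_o·b_o³ − h_i·b_i³)/12 with b_o = 1.94, b_i = 1.520 in (shorter outer/inner sides).
I_min = (3.27×1.94³ − 2.850×1.520³)/12 = 1.156 in⁴
Effective length L_e = K·L = 2 × 138 = 276.0 in
P_cr = π²EI / L_e² = π² × 30200×10³ × 1.156 / 276.0² = 4.522×10^3 lb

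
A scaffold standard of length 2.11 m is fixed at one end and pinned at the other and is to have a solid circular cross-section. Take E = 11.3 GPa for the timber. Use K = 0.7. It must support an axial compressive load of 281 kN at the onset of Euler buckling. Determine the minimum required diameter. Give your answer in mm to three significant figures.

d ≈ 103 mm

L_e = K·L = 0.7 × 2.11 = 1.477 m
Required I = P_cr·L_e²/(π²E) = 2.810×10^5 × 1.477² / (π² × 1.13×10^10) = 5.497×10^-6 m⁴
I_req = 5.497×10^6 mm⁴
Solid circle: I = πd⁴/64  ⇒  d = (64I/π)^(1/4) = (64×5.497×10^6/π)^(1/4) = 103 mm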